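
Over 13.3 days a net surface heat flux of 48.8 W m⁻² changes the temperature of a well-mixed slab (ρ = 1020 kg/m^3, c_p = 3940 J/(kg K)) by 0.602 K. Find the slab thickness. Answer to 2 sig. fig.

23 m

Heat input Q = F Δt = 48.8 × 1.15×10^6 s = 5.61×10^7 J/m².
Required areal heat capacity C = Q / ΔT = 9.32×10^7 J/(m²·K).
Depth D = C / (ρ c_p) = 9.32×10^7 / (1020 × 3940) = 23.2 m.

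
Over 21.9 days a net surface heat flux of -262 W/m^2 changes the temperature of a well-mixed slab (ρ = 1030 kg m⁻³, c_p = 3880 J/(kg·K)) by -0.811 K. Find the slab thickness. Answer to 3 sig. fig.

153 m

Heat input Q = F Δt = -262 × 1.89×10^6 s = -4.96×10^8 J/m².
Required areal heat capacity C = Q / ΔT = 6.11×10^8 J/(m²·K).
Depth D = C / (ρ c_p) = 6.11×10^8 / (1030 × 3880) = 153 m.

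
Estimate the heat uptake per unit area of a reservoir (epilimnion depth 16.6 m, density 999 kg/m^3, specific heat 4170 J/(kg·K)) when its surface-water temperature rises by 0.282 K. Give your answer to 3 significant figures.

1.95×10^7

Areal heat capacity C = ρ c_p D = 999 × 4170 × 16.6 = 6.92×10^7 J/(m^2 K).
ΔQ = C ΔT = 6.92×10^7 × 0.282 = 1.95×10^7 J/m².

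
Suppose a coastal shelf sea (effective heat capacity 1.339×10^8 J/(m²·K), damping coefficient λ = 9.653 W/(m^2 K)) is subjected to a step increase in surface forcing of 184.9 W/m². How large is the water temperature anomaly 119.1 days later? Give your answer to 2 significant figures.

10 K

Areal heat capacity C = 1.339×10^8 J/(m²·K) (given).
τ = C / λ = 1.34×10^8 / 9.653 = 1.39×10^7 s.
Equilibrium anomaly ΔT_eq = F / λ = 184.9 / 9.653 = 19.2 K.
t = 119.1 days = 1.03×10^7 s, so t/τ = 0.742.
ΔT(t) = ΔT_eq (1 − e^(−t/τ)) = 19.2 × (1 − e^−0.742) = 10.0 K.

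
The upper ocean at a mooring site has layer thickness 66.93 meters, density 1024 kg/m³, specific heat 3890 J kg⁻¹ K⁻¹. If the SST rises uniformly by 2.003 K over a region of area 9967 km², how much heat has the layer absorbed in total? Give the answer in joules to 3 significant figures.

5.32×10^18 J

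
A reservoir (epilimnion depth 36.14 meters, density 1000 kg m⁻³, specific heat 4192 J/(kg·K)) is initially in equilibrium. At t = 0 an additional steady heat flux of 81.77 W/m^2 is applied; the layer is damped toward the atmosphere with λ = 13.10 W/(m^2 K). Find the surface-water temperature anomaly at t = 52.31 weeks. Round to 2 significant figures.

5.8 K

Areal heat capacity C = ρ c_p D = 1000 × 4192 × 36.14 = 1.51×10^8 J/(m^2 K).
τ = C / λ = 1.51×10^8 / 13.10 = 1.16×10^7 s.
Equilibrium anomaly ΔT_eq = F / λ = 81.77 / 13.10 = 6.24 K.
t = 52.31 weeks = 3.16×10^7 s, so t/τ = 2.74.
ΔT(t) = ΔT_eq (1 − e^(−t/τ)) = 6.24 × (1 − e^−2.74) = 5.84 K.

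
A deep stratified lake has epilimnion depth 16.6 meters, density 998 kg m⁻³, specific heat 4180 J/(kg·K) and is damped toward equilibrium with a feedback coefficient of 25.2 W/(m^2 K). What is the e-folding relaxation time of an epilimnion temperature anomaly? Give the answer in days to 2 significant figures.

Areal heat capacity C = ρ c_p D = 998 × 4180 × 16.6 = 6.92×10^7 J/(m²·K).
Relaxation time τ = C / λ = 6.92×10^7 / 25.2 = 2.75×10^6 s.
In days: 2.75×10^6 s / (86400 s/day) = 31.8 days.

32 days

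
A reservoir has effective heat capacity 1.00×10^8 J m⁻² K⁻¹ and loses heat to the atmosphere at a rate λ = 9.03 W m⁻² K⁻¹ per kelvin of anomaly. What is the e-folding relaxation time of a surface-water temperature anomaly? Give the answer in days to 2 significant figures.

130 days

Areal heat capacity C = 1.00×10^8 J m⁻² K⁻¹ (given).
Relaxation time τ = C / λ = 1.00×10^8 / 9.03 = 1.11×10^7 s.
In days: 1.11×10^7 s / (86400 s/day) = 128 days.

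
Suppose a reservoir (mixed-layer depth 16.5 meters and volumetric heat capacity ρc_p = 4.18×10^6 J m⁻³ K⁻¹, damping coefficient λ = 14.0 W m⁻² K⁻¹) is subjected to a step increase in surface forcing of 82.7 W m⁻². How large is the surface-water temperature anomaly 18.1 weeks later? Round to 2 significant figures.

Areal heat capacity C = ρc_p × D = 4.18×10^6 × 16.5 = 6.90×10^7 J m⁻² K⁻¹.
τ = C / λ = 6.90×10^7 / 14.0 = 4.93×10^6 s.
Equilibrium anomaly ΔT_eq = F / λ = 82.7 / 14.0 = 5.91 K.
t = 18.1 weeks = 1.09×10^7 s, so t/τ = 2.22.
ΔT(t) = ΔT_eq (1 − e^(−t/τ)) = 5.91 × (1 − e^−2.22) = 5.27 K.

5.3 K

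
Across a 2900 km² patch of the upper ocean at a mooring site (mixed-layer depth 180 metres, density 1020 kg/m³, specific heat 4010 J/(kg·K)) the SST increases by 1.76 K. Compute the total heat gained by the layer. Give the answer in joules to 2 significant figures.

Areal heat capacity C = ρ c_p D = 1020 × 4010 × 180 = 7.36×10^8 J/(m^2 K).
Heat per unit area: q = C ΔT = 7.36×10^8 × 1.76 = 1.30×10^9 J/m².
Total heat: Q = q × A = 1.30×10^9 × (2900 × 10⁶ m²) = 3.76×10^18 J.

3.8×10^18 J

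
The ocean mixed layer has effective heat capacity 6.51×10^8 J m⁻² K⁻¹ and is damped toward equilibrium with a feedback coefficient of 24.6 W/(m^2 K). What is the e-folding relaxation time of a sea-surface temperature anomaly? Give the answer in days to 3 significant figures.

306 days

Areal heat capacity C = 6.51×10^8 J m⁻² K⁻¹ (given).
Relaxation time τ = C / λ = 6.51×10^8 / 24.6 = 2.65×10^7 s.
In days: 2.65×10^7 s / (86400 s/day) = 306 days.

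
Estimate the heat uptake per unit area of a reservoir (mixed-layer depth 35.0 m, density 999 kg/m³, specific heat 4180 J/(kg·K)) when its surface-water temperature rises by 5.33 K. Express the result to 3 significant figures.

7.79×10^8

Areal heat capacity C = ρ c_p D = 999 × 4180 × 35.0 = 1.46×10^8 J/(m^2 K).
ΔQ = C ΔT = 1.46×10^8 × 5.33 = 7.79×10^8 J/m².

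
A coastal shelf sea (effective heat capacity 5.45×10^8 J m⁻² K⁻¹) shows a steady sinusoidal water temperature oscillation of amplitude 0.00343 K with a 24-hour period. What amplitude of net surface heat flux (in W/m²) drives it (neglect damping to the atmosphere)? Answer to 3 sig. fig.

136

Areal heat capacity C = 5.45×10^8 J m⁻² K⁻¹ (given).
ω = 2π / 86400 s = 7.27×10^-5 s⁻¹.
Cω = 5.45×10^8 × 7.27×10^-5 = 39600 W/(m²·K).
F₀ = A × Cω = 0.00343 × 39600 = 136 W/m².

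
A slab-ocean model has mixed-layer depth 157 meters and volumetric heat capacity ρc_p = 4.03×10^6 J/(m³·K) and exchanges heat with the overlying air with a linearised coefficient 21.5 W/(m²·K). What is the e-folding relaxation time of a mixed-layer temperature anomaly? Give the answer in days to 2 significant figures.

340 days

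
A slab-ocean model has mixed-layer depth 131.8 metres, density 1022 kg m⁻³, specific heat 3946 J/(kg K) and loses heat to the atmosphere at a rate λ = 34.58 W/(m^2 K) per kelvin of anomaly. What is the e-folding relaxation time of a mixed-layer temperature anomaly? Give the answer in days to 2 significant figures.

180 days

Areal heat capacity C = ρ c_p D = 1022 × 3946 × 131.8 = 5.32×10^8 J/(m^2 K).
Relaxation time τ = C / λ = 5.32×10^8 / 34.58 = 1.54×10^7 s.
In days: 1.54×10^7 s / (86400 s/day) = 178 days.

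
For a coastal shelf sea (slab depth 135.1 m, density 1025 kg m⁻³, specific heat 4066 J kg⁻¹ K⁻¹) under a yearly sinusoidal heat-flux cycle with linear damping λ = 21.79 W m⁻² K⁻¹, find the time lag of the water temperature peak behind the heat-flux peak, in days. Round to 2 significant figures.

80 days

Areal heat capacity C = ρ c_p D = 1025 × 4066 × 135.1 = 5.63×10^8 J/(m²·K).
ω = 2π / 3.15×10^7 s = 1.99×10^-7 s⁻¹.
Phase lag φ = arctan(Cω/λ) = arctan(112/21.79) = 1.38 rad.
Time lag = φ / ω = 1.38 / 1.99×10^-7 = 6.92×10^6 s = 80.1 days.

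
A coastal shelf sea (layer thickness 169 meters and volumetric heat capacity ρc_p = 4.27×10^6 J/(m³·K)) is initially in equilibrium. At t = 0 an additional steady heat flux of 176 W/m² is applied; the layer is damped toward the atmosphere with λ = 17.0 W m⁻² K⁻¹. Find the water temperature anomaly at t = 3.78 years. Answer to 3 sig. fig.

Areal heat capacity C = ρc_p × D = 4.27×10^6 × 169 = 7.22×10^8 J/(m²·K).
τ = C / λ = 7.22×10^8 / 17.0 = 4.24×10^7 s.
Equilibrium anomaly ΔT_eq = F / λ = 176 / 17.0 = 10.4 K.
t = 3.78 years = 1.19×10^8 s, so t/τ = 2.81.
ΔT(t) = ΔT_eq (1 − e^(−t/τ)) = 10.4 × (1 − e^−2.81) = 9.73 K.

9.73 K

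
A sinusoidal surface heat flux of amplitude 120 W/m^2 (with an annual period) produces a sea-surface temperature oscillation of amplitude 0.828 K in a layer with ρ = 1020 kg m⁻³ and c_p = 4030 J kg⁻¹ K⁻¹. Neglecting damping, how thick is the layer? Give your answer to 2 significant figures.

180 m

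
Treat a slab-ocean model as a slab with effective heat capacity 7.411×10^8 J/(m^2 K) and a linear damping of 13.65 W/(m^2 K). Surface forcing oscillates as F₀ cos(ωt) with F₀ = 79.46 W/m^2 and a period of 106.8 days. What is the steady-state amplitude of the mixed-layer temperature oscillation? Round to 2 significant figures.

0.16 K

Areal heat capacity C = 7.411×10^8 J/(m^2 K) (given).
Angular frequency ω = 2π / T = 2π / 9.23×10^6 s = 6.81×10^-7 s⁻¹.
√((Cω)² + λ²) = √((505)² + 13.65²) = 505 W/(m²·K).
Amplitude A = F₀ / √((Cω)²+λ²) = 79.46 / 505 = 0.157 K.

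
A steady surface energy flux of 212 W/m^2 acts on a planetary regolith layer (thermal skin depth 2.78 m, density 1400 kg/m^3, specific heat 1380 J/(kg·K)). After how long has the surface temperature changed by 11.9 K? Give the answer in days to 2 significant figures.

Areal heat capacity C = ρ c_p D = 1400 × 1380 × 2.78 = 5.37×10^6 J/(m^2 K).
Time required: Δt = C ΔT / F = 5.37×10^6 × 11.9 / 212 = 3.01×10^5 s.
In days: 3.01×10^5 s / (86400 s/day) = 3.49 days.

3.5 days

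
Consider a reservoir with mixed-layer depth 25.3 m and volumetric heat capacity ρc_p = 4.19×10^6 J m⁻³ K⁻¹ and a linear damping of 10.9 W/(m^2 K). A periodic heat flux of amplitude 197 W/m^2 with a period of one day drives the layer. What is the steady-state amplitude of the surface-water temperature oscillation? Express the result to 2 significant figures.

0.026 K

Areal heat capacity C = ρc_p × D = 4.19×10^6 × 25.3 = 1.06×10^8 J/(m²·K).
Angular frequency ω = 2π / T = 2π / 86400 s = 7.27×10^-5 s⁻¹.
√((Cω)² + λ²) = √((7710)² + 10.9²) = 7710 W/(m²·K).
Amplitude A = F₀ / √((Cω)²+λ²) = 197 / 7710 = 0.0256 K.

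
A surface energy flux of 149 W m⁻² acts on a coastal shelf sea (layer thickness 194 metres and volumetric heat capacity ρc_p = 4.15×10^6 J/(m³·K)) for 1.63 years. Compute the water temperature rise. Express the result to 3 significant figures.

Areal heat capacity C = ρc_p × D = 4.15×10^6 × 194 = 8.05×10^8 J/(m^2 K).
Net heat input Q = F Δt = 149 × (1.63 years × 3.156×10^7 s/year) = 7.66×10^9 J/m².
ΔT = Q / C = 7.66×10^9 / 8.05×10^8 = 9.52 K.

9.52 K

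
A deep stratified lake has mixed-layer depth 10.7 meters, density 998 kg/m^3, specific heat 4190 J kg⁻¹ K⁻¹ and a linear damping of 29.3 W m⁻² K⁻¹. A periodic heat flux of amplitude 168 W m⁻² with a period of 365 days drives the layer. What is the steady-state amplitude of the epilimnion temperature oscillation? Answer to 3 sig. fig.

Areal heat capacity C = ρ c_p D = 998 × 4190 × 10.7 = 4.47×10^7 J m⁻² K⁻¹.
Angular frequency ω = 2π / T = 2π / 3.15×10^7 s = 1.99×10^-7 s⁻¹.
√((Cω)² + λ²) = √((8.91)² + 29.3²) = 30.6 W/(m²·K).
Amplitude A = F₀ / √((Cω)²+λ²) = 168 / 30.6 = 5.49 K.

5.49 K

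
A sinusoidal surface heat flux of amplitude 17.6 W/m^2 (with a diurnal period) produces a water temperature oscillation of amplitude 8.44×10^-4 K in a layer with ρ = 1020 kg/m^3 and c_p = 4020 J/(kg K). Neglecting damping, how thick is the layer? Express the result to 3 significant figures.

69.9 m

ω = 2π / 86400 s = 7.27×10^-5 s⁻¹.
Required C = F₀ / (A ω) = 17.6 / (8.44×10^-4 × 7.27×10^-5) = 2.87×10^8 J/(m²·K).
D = C / (ρ c_p) = 2.87×10^8 / (1020 × 4020) = 69.9 m.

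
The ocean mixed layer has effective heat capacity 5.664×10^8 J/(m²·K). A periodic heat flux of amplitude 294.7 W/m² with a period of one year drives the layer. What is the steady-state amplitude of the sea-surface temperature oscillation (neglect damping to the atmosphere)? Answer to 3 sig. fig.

2.61 K

Areal heat capacity C = 5.664×10^8 J/(m²·K) (given).
Angular frequency ω = 2π / T = 2π / 3.15×10^7 s = 1.99×10^-7 s⁻¹.
Cω = 5.66×10^8 × 1.99×10^-7 = 113 W/(m²·K).
Amplitude A = F₀ / (Cω) = 294.7 / 113 = 2.61 K.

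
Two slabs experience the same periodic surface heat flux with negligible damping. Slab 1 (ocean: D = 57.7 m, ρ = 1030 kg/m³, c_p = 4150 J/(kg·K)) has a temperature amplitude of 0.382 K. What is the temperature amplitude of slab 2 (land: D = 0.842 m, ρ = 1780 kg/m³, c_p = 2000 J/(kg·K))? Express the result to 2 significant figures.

C_ocean = 2.47×10^8 J/(m²·K); C_land = 3.00×10^6 J/(m²·K).
A ∝ 1/C ⇒ A_land = A_ocean × C_ocean/C_land = 0.382 × 82.3 = 31.4 K.

31 K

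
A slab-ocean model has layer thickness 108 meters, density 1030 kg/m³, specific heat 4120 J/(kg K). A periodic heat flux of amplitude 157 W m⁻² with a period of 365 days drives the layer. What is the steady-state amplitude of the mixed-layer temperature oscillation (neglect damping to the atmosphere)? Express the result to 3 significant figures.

Areal heat capacity C = ρ c_p D = 1030 × 4120 × 108 = 4.58×10^8 J m⁻² K⁻¹.
Angular frequency ω = 2π / T = 2π / 3.15×10^7 s = 1.99×10^-7 s⁻¹.
Cω = 4.58×10^8 × 1.99×10^-7 = 91.3 W/(m²·K).
Amplitude A = F₀ / (Cω) = 157 / 91.3 = 1.72 K.

1.72 K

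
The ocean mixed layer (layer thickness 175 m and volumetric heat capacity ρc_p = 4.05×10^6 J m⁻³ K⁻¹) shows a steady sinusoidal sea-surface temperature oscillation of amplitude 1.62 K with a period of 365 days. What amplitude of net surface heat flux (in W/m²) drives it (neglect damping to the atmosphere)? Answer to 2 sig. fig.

Areal heat capacity C = ρc_p × D = 4.05×10^6 × 175 = 7.09×10^8 J/(m²·K).
ω = 2π / 3.15×10^7 s = 1.99×10^-7 s⁻¹.
Cω = 7.09×10^8 × 1.99×10^-7 = 141 W/(m²·K).
F₀ = A × Cω = 1.62 × 141 = 229 W/m².

230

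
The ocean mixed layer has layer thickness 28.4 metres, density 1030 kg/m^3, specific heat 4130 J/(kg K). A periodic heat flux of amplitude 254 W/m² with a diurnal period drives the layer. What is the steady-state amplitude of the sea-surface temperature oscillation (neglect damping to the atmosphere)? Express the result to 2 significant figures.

Areal heat capacity C = ρ c_p D = 1030 × 4130 × 28.4 = 1.21×10^8 J/(m^2 K).
Angular frequency ω = 2π / T = 2π / 86400 s = 7.27×10^-5 s⁻¹.
Cω = 1.21×10^8 × 7.27×10^-5 = 8790 W/(m²·K).
Amplitude A = F₀ / (Cω) = 254 / 8790 = 0.0289 K.

0.029 K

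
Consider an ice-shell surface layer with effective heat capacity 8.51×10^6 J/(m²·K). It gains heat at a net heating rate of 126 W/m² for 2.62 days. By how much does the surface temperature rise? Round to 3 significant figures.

3.35 K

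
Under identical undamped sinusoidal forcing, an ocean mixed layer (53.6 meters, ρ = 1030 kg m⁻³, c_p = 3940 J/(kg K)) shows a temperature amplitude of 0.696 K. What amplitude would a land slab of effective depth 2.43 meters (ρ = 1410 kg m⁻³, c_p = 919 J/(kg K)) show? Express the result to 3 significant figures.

48.1 K

C_ocean = 2.18×10^8 J/(m²·K); C_land = 3.15×10^6 J/(m²·K).
A ∝ 1/C ⇒ A_land = A_ocean × C_ocean/C_land = 0.696 × 69.1 = 48.1 K.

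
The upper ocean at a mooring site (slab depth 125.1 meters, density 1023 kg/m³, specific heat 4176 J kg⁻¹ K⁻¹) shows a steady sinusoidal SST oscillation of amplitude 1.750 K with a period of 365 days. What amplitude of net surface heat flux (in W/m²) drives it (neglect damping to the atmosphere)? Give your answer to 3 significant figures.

Areal heat capacity C = ρ c_p D = 1023 × 4176 × 125.1 = 5.34×10^8 J m⁻² K⁻¹.
ω = 2π / 3.15×10^7 s = 1.99×10^-7 s⁻¹.
Cω = 5.34×10^8 × 1.99×10^-7 = 106 W/(m²·K).
F₀ = A × Cω = 1.750 × 106 = 186 W/m².

186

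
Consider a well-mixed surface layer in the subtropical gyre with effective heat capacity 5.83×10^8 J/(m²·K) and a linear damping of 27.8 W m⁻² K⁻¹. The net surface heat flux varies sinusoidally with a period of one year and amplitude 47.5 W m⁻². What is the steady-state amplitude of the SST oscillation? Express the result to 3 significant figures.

0.398 K

Areal heat capacity C = 5.83×10^8 J/(m²·K) (given).
Angular frequency ω = 2π / T = 2π / 3.15×10^7 s = 1.99×10^-7 s⁻¹.
√((Cω)² + λ²) = √((116)² + 27.8²) = 119 W/(m²·K).
Amplitude A = F₀ / √((Cω)²+λ²) = 47.5 / 119 = 0.398 K.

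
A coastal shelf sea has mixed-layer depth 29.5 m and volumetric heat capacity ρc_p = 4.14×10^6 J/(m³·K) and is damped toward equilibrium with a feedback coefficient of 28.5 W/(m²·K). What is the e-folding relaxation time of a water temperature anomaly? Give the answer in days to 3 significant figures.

Areal heat capacity C = ρc_p × D = 4.14×10^6 × 29.5 = 1.22×10^8 J/(m²·K).
Relaxation time τ = C / λ = 1.22×10^8 / 28.5 = 4.29×10^6 s.
In days: 4.29×10^6 s / (86400 s/day) = 49.6 days.

49.6 days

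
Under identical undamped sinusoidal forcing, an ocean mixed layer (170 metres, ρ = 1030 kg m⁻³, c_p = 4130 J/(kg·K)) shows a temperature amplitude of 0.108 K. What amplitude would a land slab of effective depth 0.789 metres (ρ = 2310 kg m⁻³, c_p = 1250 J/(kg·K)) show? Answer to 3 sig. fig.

34.3 K

C_ocean = 7.23×10^8 J/(m²·K); C_land = 2.28×10^6 J/(m²·K).
A ∝ 1/C ⇒ A_land = A_ocean × C_ocean/C_land = 0.108 × 317 = 34.3 K.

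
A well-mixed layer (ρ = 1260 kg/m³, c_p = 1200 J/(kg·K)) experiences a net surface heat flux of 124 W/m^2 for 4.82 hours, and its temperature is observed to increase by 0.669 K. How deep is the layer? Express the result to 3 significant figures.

Heat input Q = F Δt = 124 × 17400 s = 2.15×10^6 J/m².
Required areal heat capacity C = Q / ΔT = 3.22×10^6 J/(m²·K).
Depth D = C / (ρ c_p) = 3.22×10^6 / (1260 × 1200) = 2.13 m.

2.13 m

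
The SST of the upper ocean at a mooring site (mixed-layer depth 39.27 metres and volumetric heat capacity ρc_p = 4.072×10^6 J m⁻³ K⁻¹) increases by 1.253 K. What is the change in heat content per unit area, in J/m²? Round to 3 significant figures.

Areal heat capacity C = ρc_p × D = 4.072×10^6 × 39.27 = 1.60×10^8 J m⁻² K⁻¹.
ΔQ = C ΔT = 1.60×10^8 × 1.253 = 2.00×10^8 J/m².

2.00×10^8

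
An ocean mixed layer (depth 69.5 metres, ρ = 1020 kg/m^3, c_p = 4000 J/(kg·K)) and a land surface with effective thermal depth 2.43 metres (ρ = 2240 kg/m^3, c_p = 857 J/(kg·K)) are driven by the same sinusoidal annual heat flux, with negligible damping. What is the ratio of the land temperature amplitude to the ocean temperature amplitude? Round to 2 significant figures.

61

C_ocean = 1020 × 4000 × 69.5 = 2.84×10^8 J/(m²·K).
C_land = 2240 × 857 × 2.43 = 4.66×10^6 J/(m²·K).
Undamped amplitude ∝ 1/C, so A_land/A_ocean = C_ocean/C_land = 60.8.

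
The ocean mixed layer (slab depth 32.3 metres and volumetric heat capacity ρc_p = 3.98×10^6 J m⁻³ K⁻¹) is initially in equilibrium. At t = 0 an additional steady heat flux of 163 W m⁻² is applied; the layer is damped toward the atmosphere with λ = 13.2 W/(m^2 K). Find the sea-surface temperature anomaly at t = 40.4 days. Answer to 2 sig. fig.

Areal heat capacity C = ρc_p × D = 3.98×10^6 × 32.3 = 1.29×10^8 J/(m^2 K).
τ = C / λ = 1.29×10^8 / 13.2 = 9.74×10^6 s.
Equilibrium anomaly ΔT_eq = F / λ = 163 / 13.2 = 12.3 K.
t = 40.4 days = 3.49×10^6 s, so t/τ = 0.358.
ΔT(t) = ΔT_eq (1 − e^(−t/τ)) = 12.3 × (1 − e^−0.358) = 3.72 K.

3.7 K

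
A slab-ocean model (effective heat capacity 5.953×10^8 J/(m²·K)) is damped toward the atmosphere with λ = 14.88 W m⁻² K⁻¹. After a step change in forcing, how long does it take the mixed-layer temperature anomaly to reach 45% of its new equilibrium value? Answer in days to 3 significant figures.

Areal heat capacity C = 5.953×10^8 J/(m²·K) (given).
τ = C / λ = 5.95×10^8 / 14.88 = 4.00×10^7 s.
Fraction reached: 1 − e^(−t/τ) = 0.45 ⇒ t = −τ ln(1 − 0.45) = τ × 0.598.
t = 2.39×10^7 s = 277 days.

277 days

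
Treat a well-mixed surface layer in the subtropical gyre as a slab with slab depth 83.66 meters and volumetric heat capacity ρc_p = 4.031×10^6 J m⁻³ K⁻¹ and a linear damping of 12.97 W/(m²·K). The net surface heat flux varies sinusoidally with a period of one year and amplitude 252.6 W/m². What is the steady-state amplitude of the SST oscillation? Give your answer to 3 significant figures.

3.69 K

Areal heat capacity C = ρc_p × D = 4.031×10^6 × 83.66 = 3.37×10^8 J/(m^2 K).
Angular frequency ω = 2π / T = 2π / 3.15×10^7 s = 1.99×10^-7 s⁻¹.
√((Cω)² + λ²) = √((67.2)² + 12.97²) = 68.4 W/(m²·K).
Amplitude A = F₀ / √((Cω)²+λ²) = 252.6 / 68.4 = 3.69 K.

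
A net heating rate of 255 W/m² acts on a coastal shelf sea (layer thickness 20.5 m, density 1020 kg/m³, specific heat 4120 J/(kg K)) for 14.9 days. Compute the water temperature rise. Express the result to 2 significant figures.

Areal heat capacity C = ρ c_p D = 1020 × 4120 × 20.5 = 8.61×10^7 J/(m²·K).
Net heat input Q = F Δt = 255 × (14.9 days × 86400 s/day) = 3.28×10^8 J/m².
ΔT = Q / C = 3.28×10^8 / 8.61×10^7 = 3.81 K.

3.8 K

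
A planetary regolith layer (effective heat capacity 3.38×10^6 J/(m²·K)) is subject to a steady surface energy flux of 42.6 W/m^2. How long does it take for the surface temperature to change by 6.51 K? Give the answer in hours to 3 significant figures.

143 hours

Areal heat capacity C = 3.38×10^6 J/(m²·K) (given).
Time required: Δt = C ΔT / F = 3.38×10^6 × 6.51 / 42.6 = 5.17×10^5 s.
In hours: 5.17×10^5 s / (3600 s/hour) = 143 hours.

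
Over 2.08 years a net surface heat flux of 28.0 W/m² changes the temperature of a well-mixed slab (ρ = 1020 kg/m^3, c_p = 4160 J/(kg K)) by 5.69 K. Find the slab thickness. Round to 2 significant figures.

76 m

Heat input Q = F Δt = 28.0 × 6.56×10^7 s = 1.84×10^9 J/m².
Required areal heat capacity C = Q / ΔT = 3.23×10^8 J/(m²·K).
Depth D = C / (ρ c_p) = 3.23×10^8 / (1020 × 4160) = 76.1 m.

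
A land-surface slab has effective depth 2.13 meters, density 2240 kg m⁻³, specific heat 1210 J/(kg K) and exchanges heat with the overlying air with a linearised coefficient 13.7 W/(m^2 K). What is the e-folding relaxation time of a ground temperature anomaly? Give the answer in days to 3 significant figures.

Areal heat capacity C = ρ c_p D = 2240 × 1210 × 2.13 = 5.77×10^6 J m⁻² K⁻¹.
Relaxation time τ = C / λ = 5.77×10^6 / 13.7 = 4.21×10^5 s.
In days: 4.21×10^5 s / (86400 s/day) = 4.88 days.

4.88 days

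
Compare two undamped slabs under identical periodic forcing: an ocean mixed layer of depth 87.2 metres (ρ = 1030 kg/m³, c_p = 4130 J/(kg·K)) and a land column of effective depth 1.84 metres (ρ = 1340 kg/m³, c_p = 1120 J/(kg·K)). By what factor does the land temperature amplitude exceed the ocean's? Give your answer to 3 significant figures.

C_ocean = 1030 × 4130 × 87.2 = 3.71×10^8 J/(m²·K).
C_land = 1340 × 1120 × 1.84 = 2.76×10^6 J/(m²·K).
Undamped amplitude ∝ 1/C, so A_land/A_ocean = C_ocean/C_land = 134.

134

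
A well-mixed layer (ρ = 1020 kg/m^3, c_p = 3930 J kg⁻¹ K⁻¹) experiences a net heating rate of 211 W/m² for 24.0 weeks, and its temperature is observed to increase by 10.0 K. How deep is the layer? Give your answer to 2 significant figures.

76 m

Heat input Q = F Δt = 211 × 1.45×10^7 s = 3.06×10^9 J/m².
Required areal heat capacity C = Q / ΔT = 3.06×10^8 J/(m²·K).
Depth D = C / (ρ c_p) = 3.06×10^8 / (1020 × 3930) = 76.4 m.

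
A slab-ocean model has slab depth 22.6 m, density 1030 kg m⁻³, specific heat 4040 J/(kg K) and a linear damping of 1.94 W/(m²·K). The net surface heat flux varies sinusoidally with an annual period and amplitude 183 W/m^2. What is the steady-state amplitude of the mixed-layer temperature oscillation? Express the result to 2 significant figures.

Areal heat capacity C = ρ c_p D = 1030 × 4040 × 22.6 = 9.40×10^7 J m⁻² K⁻¹.
Angular frequency ω = 2π / T = 2π / 3.15×10^7 s = 1.99×10^-7 s⁻¹.
√((Cω)² + λ²) = √((18.7)² + 1.94²) = 18.8 W/(m²·K).
Amplitude A = F₀ / √((Cω)²+λ²) = 183 / 18.8 = 9.71 K.

9.7 K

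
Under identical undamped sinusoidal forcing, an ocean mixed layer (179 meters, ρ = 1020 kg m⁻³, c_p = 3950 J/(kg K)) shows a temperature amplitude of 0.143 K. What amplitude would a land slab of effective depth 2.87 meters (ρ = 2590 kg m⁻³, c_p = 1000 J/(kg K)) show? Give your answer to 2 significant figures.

14 K

C_ocean = 7.21×10^8 J/(m²·K); C_land = 7.43×10^6 J/(m²·K).
A ∝ 1/C ⇒ A_land = A_ocean × C_ocean/C_land = 0.143 × 97.0 = 13.9 K.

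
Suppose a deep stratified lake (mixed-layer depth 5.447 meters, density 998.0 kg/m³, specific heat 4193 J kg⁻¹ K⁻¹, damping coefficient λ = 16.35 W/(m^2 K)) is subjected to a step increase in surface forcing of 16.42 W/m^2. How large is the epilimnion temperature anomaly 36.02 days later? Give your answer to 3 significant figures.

Areal heat capacity C = ρ c_p D = 998.0 × 4193 × 5.447 = 2.28×10^7 J/(m²·K).
τ = C / λ = 2.28×10^7 / 16.35 = 1.39×10^6 s.
Equilibrium anomaly ΔT_eq = F / λ = 16.42 / 16.35 = 1.00 K.
t = 36.02 days = 3.11×10^6 s, so t/τ = 2.23.
ΔT(t) = ΔT_eq (1 − e^(−t/τ)) = 1.00 × (1 − e^−2.23) = 0.897 K.

0.897 K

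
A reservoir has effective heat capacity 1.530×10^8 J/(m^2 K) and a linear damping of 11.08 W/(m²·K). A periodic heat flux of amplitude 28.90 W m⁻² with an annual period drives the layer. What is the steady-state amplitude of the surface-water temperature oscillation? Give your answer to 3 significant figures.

Areal heat capacity C = 1.530×10^8 J/(m^2 K) (given).
Angular frequency ω = 2π / T = 2π / 3.15×10^7 s = 1.99×10^-7 s⁻¹.
√((Cω)² + λ²) = √((30.5)² + 11.08²) = 32.4 W/(m²·K).
Amplitude A = F₀ / √((Cω)²+λ²) = 28.90 / 32.4 = 0.891 K.

0.891 K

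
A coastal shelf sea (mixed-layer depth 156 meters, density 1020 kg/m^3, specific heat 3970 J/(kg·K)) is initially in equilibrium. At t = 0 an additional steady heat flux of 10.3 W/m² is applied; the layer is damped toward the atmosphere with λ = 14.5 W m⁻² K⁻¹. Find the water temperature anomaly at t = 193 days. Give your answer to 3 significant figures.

Areal heat capacity C = ρ c_p D = 1020 × 3970 × 156 = 6.32×10^8 J/(m^2 K).
τ = C / λ = 6.32×10^8 / 14.5 = 4.36×10^7 s.
Equilibrium anomaly ΔT_eq = F / λ = 10.3 / 14.5 = 0.710 K.
t = 193 days = 1.67×10^7 s, so t/τ = 0.383.
ΔT(t) = ΔT_eq (1 − e^(−t/τ)) = 0.710 × (1 − e^−0.383) = 0.226 K.

0.226 K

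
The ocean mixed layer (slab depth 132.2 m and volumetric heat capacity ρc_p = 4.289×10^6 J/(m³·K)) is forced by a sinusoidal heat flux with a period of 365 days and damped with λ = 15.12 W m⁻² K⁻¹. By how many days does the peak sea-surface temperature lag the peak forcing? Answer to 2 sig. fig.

Areal heat capacity C = ρc_p × D = 4.289×10^6 × 132.2 = 5.67×10^8 J/(m^2 K).
ω = 2π / 3.15×10^7 s = 1.99×10^-7 s⁻¹.
Phase lag φ = arctan(Cω/λ) = arctan(113/15.12) = 1.44 rad.
Time lag = φ / ω = 1.44 / 1.99×10^-7 = 7.22×10^6 s = 83.5 days.

84 days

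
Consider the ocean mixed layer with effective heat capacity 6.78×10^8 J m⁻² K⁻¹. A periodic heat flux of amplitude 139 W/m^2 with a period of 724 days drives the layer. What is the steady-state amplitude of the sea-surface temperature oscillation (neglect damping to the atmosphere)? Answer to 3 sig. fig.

2.04 K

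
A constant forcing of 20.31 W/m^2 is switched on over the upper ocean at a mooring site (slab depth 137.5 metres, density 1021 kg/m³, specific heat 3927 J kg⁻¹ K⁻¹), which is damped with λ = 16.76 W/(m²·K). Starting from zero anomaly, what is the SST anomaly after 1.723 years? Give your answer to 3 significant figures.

Areal heat capacity C = ρ c_p D = 1021 × 3927 × 137.5 = 5.51×10^8 J/(m²·K).
τ = C / λ = 5.51×10^8 / 16.76 = 3.29×10^7 s.
Equilibrium anomaly ΔT_eq = F / λ = 20.31 / 16.76 = 1.21 K.
t = 1.723 years = 5.44×10^7 s, so t/τ = 1.65.
ΔT(t) = ΔT_eq (1 − e^(−t/τ)) = 1.21 × (1 − e^−1.65) = 0.980 K.

0.980 K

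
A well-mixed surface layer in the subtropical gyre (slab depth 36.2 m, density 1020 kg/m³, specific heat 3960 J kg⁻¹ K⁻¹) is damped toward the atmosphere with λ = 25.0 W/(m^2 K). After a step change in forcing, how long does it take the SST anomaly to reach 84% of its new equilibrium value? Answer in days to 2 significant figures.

120 days

Areal heat capacity C = ρ c_p D = 1020 × 3960 × 36.2 = 1.46×10^8 J/(m²·K).
τ = C / λ = 1.46×10^8 / 25.0 = 5.85×10^6 s.
Fraction reached: 1 − e^(−t/τ) = 0.84 ⇒ t = −τ ln(1 − 0.84) = τ × 1.83.
t = 1.07×10^7 s = 124 days.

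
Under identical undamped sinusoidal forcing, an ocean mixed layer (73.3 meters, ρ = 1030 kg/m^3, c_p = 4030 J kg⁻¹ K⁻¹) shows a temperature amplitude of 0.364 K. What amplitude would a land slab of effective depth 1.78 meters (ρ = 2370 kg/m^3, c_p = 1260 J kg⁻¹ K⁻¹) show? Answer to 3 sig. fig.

20.8 K

C_ocean = 3.04×10^8 J/(m²·K); C_land = 5.32×10^6 J/(m²·K).
A ∝ 1/C ⇒ A_land = A_ocean × C_ocean/C_land = 0.364 × 57.2 = 20.8 K.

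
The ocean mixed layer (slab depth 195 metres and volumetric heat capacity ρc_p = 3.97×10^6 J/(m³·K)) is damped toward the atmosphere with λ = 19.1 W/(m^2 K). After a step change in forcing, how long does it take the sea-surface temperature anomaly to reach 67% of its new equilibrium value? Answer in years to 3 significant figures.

1.42 years

Areal heat capacity C = ρc_p × D = 3.97×10^6 × 195 = 7.74×10^8 J/(m^2 K).
τ = C / λ = 7.74×10^8 / 19.1 = 4.05×10^7 s.
Fraction reached: 1 − e^(−t/τ) = 0.67 ⇒ t = −τ ln(1 − 0.67) = τ × 1.11.
t = 4.49×10^7 s = 1.42 years.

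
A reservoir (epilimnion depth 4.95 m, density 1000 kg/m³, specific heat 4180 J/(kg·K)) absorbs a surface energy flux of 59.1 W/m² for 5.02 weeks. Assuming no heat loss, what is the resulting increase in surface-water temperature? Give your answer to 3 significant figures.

Areal heat capacity C = ρ c_p D = 1000 × 4180 × 4.95 = 2.07×10^7 J m⁻² K⁻¹.
Net heat input Q = F Δt = 59.1 × (5.02 weeks × 6.048×10^5 s/week) = 1.79×10^8 J/m².
ΔT = Q / C = 1.79×10^8 / 2.07×10^7 = 8.67 K.

8.67 K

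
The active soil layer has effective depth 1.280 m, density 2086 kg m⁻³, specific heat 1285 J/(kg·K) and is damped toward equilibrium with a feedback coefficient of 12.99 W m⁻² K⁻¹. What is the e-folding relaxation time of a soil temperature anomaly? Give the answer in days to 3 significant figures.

Areal heat capacity C = ρ c_p D = 2086 × 1285 × 1.280 = 3.43×10^6 J/(m²·K).
Relaxation time τ = C / λ = 3.43×10^6 / 12.99 = 2.64×10^5 s.
In days: 2.64×10^5 s / (86400 s/day) = 3.06 days.

3.06 days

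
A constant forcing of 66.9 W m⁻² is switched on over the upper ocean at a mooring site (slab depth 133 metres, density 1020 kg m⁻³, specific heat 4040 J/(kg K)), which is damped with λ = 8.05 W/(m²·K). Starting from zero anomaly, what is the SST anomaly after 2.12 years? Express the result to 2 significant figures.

5.2 K

Areal heat capacity C = ρ c_p D = 1020 × 4040 × 133 = 5.48×10^8 J/(m^2 K).
τ = C / λ = 5.48×10^8 / 8.05 = 6.81×10^7 s.
Equilibrium anomaly ΔT_eq = F / λ = 66.9 / 8.05 = 8.31 K.
t = 2.12 years = 6.69×10^7 s, so t/τ = 0.983.
ΔT(t) = ΔT_eq (1 − e^(−t/τ)) = 8.31 × (1 − e^−0.983) = 5.20 K.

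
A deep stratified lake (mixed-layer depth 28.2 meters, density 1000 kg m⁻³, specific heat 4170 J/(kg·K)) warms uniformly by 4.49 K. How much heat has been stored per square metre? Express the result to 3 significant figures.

Areal heat capacity C = ρ c_p D = 1000 × 4170 × 28.2 = 1.18×10^8 J/(m^2 K).
ΔQ = C ΔT = 1.18×10^8 × 4.49 = 5.28×10^8 J/m².

5.28×10^8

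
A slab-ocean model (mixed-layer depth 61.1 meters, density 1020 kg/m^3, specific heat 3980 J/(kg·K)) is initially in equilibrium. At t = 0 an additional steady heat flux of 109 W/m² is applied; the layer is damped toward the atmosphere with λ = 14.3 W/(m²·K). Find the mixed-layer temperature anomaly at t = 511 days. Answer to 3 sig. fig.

Areal heat capacity C = ρ c_p D = 1020 × 3980 × 61.1 = 2.48×10^8 J/(m^2 K).
τ = C / λ = 2.48×10^8 / 14.3 = 1.73×10^7 s.
Equilibrium anomaly ΔT_eq = F / λ = 109 / 14.3 = 7.62 K.
t = 511 days = 4.42×10^7 s, so t/τ = 2.55.
ΔT(t) = ΔT_eq (1 − e^(−t/τ)) = 7.62 × (1 − e^−2.55) = 7.02 K.

7.02 K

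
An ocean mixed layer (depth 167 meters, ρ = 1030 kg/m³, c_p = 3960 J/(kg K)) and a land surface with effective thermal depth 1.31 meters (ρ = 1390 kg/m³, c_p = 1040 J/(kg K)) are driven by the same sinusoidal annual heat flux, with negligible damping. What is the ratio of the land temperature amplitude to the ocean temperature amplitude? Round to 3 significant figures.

C_ocean = 1030 × 3960 × 167 = 6.81×10^8 J/(m²·K).
C_land = 1390 × 1040 × 1.31 = 1.89×10^6 J/(m²·K).
Undamped amplitude ∝ 1/C, so A_land/A_ocean = C_ocean/C_land = 360.

360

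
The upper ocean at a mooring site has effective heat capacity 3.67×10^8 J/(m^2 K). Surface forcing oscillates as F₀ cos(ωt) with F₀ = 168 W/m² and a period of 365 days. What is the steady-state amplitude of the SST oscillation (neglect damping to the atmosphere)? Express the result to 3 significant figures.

2.30 K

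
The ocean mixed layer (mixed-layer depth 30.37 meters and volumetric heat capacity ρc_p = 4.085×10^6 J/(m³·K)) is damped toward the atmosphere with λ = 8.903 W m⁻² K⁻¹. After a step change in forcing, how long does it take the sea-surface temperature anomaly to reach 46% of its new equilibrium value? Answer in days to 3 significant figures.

Areal heat capacity C = ρc_p × D = 4.085×10^6 × 30.37 = 1.24×10^8 J/(m²·K).
τ = C / λ = 1.24×10^8 / 8.903 = 1.39×10^7 s.
Fraction reached: 1 − e^(−t/τ) = 0.46 ⇒ t = −τ ln(1 − 0.46) = τ × 0.616.
t = 8.59×10^6 s = 99.4 days.

99.4 days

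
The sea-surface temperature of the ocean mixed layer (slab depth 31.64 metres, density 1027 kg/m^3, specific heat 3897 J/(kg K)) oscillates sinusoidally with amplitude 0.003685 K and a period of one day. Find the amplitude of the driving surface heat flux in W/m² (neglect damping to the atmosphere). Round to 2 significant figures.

Areal heat capacity C = ρ c_p D = 1027 × 3897 × 31.64 = 1.27×10^8 J m⁻² K⁻¹.
ω = 2π / 86400 s = 7.27×10^-5 s⁻¹.
Cω = 1.27×10^8 × 7.27×10^-5 = 9210 W/(m²·K).
F₀ = A × Cω = 0.003685 × 9210 = 33.9 W/m².

34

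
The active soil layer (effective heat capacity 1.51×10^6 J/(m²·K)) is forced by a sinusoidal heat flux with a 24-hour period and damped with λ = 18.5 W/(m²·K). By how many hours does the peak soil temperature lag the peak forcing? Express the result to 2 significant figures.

5.4 hours

Areal heat capacity C = 1.51×10^6 J/(m²·K) (given).
ω = 2π / 86400 s = 7.27×10^-5 s⁻¹.
Phase lag φ = arctan(Cω/λ) = arctan(110/18.5) = 1.40 rad.
Time lag = φ / ω = 1.40 / 7.27×10^-5 = 19300 s = 5.36 hours.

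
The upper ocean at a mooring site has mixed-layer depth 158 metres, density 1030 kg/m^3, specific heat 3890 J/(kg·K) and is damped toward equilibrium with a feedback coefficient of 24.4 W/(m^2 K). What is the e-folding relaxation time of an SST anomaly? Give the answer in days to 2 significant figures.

Areal heat capacity C = ρ c_p D = 1030 × 3890 × 158 = 6.33×10^8 J/(m²·K).
Relaxation time τ = C / λ = 6.33×10^8 / 24.4 = 2.59×10^7 s.
In days: 2.59×10^7 s / (86400 s/day) = 300 days.

300 days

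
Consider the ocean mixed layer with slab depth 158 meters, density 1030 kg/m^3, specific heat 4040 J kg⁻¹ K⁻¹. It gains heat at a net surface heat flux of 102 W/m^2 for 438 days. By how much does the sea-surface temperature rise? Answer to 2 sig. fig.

Areal heat capacity C = ρ c_p D = 1030 × 4040 × 158 = 6.57×10^8 J/(m^2 K).
Net heat input Q = F Δt = 102 × (438 days × 86400 s/day) = 3.86×10^9 J/m².
ΔT = Q / C = 3.86×10^9 / 6.57×10^8 = 5.87 K.

5.9 K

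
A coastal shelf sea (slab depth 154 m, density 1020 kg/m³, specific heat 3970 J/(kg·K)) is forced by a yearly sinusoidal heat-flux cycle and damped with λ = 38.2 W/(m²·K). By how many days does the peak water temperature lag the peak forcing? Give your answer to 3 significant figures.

73.9 days

Areal heat capacity C = ρ c_p D = 1020 × 3970 × 154 = 6.24×10^8 J/(m^2 K).
ω = 2π / 3.15×10^7 s = 1.99×10^-7 s⁻¹.
Phase lag φ = arctan(Cω/λ) = arctan(124/38.2) = 1.27 rad.
Time lag = φ / ω = 1.27 / 1.99×10^-7 = 6.39×10^6 s = 73.9 days.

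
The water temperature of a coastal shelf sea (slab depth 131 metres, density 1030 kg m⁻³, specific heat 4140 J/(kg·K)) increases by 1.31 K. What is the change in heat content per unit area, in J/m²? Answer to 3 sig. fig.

Areal heat capacity C = ρ c_p D = 1030 × 4140 × 131 = 5.59×10^8 J/(m²·K).
ΔQ = C ΔT = 5.59×10^8 × 1.31 = 7.32×10^8 J/m².

7.32×10^8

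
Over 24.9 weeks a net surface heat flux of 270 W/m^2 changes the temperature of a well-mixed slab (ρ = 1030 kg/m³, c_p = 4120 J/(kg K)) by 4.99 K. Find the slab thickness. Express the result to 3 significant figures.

192 m

Heat input Q = F Δt = 270 × 1.51×10^7 s = 4.07×10^9 J/m².
Required areal heat capacity C = Q / ΔT = 8.15×10^8 J/(m²·K).
Depth D = C / (ρ c_p) = 8.15×10^8 / (1030 × 4120) = 192 m.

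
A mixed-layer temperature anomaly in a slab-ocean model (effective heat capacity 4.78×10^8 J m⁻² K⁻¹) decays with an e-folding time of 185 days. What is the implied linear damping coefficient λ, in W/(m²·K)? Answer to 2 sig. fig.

30

Areal heat capacity C = 4.78×10^8 J m⁻² K⁻¹ (given).
τ = 185 days = 1.60×10^7 s.
λ = C / τ = 4.78×10^8 / 1.60×10^7 = 29.9 W/(m²·K).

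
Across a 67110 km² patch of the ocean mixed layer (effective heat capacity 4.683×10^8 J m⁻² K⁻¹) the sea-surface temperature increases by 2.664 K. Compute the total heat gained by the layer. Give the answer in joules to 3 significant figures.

8.37×10^19 J

Areal heat capacity C = 4.683×10^8 J m⁻² K⁻¹ (given).
Heat per unit area: q = C ΔT = 4.68×10^8 × 2.664 = 1.25×10^9 J/m².
Total heat: Q = q × A = 1.25×10^9 × (67110 × 10⁶ m²) = 8.37×10^19 J.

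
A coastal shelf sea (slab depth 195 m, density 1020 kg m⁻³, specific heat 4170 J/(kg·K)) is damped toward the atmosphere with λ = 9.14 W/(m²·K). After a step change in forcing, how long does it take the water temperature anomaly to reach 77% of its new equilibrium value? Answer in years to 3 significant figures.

Areal heat capacity C = ρ c_p D = 1020 × 4170 × 195 = 8.29×10^8 J m⁻² K⁻¹.
τ = C / λ = 8.29×10^8 / 9.14 = 9.07×10^7 s.
Fraction reached: 1 − e^(−t/τ) = 0.77 ⇒ t = −τ ln(1 − 0.77) = τ × 1.47.
t = 1.33×10^8 s = 4.23 years.

4.23 years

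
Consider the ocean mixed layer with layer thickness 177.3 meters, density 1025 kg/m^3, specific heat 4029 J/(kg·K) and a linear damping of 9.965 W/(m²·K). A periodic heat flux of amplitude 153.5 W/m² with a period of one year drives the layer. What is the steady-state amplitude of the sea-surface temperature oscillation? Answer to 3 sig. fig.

1.05 K

Areal heat capacity C = ρ c_p D = 1025 × 4029 × 177.3 = 7.32×10^8 J/(m^2 K).
Angular frequency ω = 2π / T = 2π / 3.15×10^7 s = 1.99×10^-7 s⁻¹.
√((Cω)² + λ²) = √((146)² + 9.965²) = 146 W/(m²·K).
Amplitude A = F₀ / √((Cω)²+λ²) = 153.5 / 146 = 1.05 K.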